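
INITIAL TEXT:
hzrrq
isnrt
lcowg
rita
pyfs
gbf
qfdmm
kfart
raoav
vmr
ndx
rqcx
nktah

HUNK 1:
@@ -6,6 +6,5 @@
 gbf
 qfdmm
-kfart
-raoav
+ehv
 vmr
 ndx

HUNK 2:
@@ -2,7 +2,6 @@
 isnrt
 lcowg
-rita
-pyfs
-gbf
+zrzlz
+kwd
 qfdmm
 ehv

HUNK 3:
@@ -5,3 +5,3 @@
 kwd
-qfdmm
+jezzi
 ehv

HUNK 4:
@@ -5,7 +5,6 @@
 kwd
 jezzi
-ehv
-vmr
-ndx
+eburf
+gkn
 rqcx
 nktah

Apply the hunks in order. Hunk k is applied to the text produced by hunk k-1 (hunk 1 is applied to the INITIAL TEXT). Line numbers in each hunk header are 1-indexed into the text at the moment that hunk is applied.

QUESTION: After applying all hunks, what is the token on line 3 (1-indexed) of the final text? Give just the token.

Answer: lcowg

Derivation:
Hunk 1: at line 6 remove [kfart,raoav] add [ehv] -> 12 lines: hzrrq isnrt lcowg rita pyfs gbf qfdmm ehv vmr ndx rqcx nktah
Hunk 2: at line 2 remove [rita,pyfs,gbf] add [zrzlz,kwd] -> 11 lines: hzrrq isnrt lcowg zrzlz kwd qfdmm ehv vmr ndx rqcx nktah
Hunk 3: at line 5 remove [qfdmm] add [jezzi] -> 11 lines: hzrrq isnrt lcowg zrzlz kwd jezzi ehv vmr ndx rqcx nktah
Hunk 4: at line 5 remove [ehv,vmr,ndx] add [eburf,gkn] -> 10 lines: hzrrq isnrt lcowg zrzlz kwd jezzi eburf gkn rqcx nktah
Final line 3: lcowg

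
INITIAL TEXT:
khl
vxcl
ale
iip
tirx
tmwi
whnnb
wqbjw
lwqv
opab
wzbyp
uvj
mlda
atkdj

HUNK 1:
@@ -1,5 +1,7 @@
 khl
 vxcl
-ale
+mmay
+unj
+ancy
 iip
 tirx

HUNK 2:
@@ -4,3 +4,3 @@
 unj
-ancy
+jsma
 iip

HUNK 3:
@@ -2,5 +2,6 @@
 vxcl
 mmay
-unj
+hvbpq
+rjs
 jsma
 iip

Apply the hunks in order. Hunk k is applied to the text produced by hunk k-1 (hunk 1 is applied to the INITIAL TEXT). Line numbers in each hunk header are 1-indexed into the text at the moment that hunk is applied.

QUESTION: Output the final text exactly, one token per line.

Answer: khl
vxcl
mmay
hvbpq
rjs
jsma
iip
tirx
tmwi
whnnb
wqbjw
lwqv
opab
wzbyp
uvj
mlda
atkdj

Derivation:
Hunk 1: at line 1 remove [ale] add [mmay,unj,ancy] -> 16 lines: khl vxcl mmay unj ancy iip tirx tmwi whnnb wqbjw lwqv opab wzbyp uvj mlda atkdj
Hunk 2: at line 4 remove [ancy] add [jsma] -> 16 lines: khl vxcl mmay unj jsma iip tirx tmwi whnnb wqbjw lwqv opab wzbyp uvj mlda atkdj
Hunk 3: at line 2 remove [unj] add [hvbpq,rjs] -> 17 lines: khl vxcl mmay hvbpq rjs jsma iip tirx tmwi whnnb wqbjw lwqv opab wzbyp uvj mlda atkdj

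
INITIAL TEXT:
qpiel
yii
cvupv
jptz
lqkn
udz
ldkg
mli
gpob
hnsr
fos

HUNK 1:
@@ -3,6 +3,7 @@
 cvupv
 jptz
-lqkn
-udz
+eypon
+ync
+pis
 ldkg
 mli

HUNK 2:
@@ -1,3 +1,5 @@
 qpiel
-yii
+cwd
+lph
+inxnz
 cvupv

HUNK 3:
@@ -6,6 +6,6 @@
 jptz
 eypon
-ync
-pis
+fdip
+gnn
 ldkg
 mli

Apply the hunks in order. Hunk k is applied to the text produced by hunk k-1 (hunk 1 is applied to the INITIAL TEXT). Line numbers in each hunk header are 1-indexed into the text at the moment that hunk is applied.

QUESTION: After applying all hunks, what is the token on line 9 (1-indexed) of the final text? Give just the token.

Answer: gnn

Derivation:
Hunk 1: at line 3 remove [lqkn,udz] add [eypon,ync,pis] -> 12 lines: qpiel yii cvupv jptz eypon ync pis ldkg mli gpob hnsr fos
Hunk 2: at line 1 remove [yii] add [cwd,lph,inxnz] -> 14 lines: qpiel cwd lph inxnz cvupv jptz eypon ync pis ldkg mli gpob hnsr fos
Hunk 3: at line 6 remove [ync,pis] add [fdip,gnn] -> 14 lines: qpiel cwd lph inxnz cvupv jptz eypon fdip gnn ldkg mli gpob hnsr fos
Final line 9: gnn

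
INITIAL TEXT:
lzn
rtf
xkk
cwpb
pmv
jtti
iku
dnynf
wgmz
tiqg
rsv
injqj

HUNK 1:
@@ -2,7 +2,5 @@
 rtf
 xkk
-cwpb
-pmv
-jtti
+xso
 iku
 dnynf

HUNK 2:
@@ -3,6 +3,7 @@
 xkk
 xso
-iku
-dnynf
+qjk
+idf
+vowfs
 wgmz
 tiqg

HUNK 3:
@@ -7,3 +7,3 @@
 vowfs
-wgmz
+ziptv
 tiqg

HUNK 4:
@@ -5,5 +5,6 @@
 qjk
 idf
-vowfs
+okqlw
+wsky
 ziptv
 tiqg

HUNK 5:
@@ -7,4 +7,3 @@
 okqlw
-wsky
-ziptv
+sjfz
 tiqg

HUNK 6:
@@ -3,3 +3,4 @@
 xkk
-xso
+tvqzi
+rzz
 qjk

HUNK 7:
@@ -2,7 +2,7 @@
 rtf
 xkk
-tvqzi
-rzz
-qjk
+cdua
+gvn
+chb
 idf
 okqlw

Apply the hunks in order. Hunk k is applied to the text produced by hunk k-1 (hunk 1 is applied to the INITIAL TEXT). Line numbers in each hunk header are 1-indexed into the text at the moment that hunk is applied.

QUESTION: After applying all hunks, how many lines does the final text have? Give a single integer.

Hunk 1: at line 2 remove [cwpb,pmv,jtti] add [xso] -> 10 lines: lzn rtf xkk xso iku dnynf wgmz tiqg rsv injqj
Hunk 2: at line 3 remove [iku,dnynf] add [qjk,idf,vowfs] -> 11 lines: lzn rtf xkk xso qjk idf vowfs wgmz tiqg rsv injqj
Hunk 3: at line 7 remove [wgmz] add [ziptv] -> 11 lines: lzn rtf xkk xso qjk idf vowfs ziptv tiqg rsv injqj
Hunk 4: at line 5 remove [vowfs] add [okqlw,wsky] -> 12 lines: lzn rtf xkk xso qjk idf okqlw wsky ziptv tiqg rsv injqj
Hunk 5: at line 7 remove [wsky,ziptv] add [sjfz] -> 11 lines: lzn rtf xkk xso qjk idf okqlw sjfz tiqg rsv injqj
Hunk 6: at line 3 remove [xso] add [tvqzi,rzz] -> 12 lines: lzn rtf xkk tvqzi rzz qjk idf okqlw sjfz tiqg rsv injqj
Hunk 7: at line 2 remove [tvqzi,rzz,qjk] add [cdua,gvn,chb] -> 12 lines: lzn rtf xkk cdua gvn chb idf okqlw sjfz tiqg rsv injqj
Final line count: 12

Answer: 12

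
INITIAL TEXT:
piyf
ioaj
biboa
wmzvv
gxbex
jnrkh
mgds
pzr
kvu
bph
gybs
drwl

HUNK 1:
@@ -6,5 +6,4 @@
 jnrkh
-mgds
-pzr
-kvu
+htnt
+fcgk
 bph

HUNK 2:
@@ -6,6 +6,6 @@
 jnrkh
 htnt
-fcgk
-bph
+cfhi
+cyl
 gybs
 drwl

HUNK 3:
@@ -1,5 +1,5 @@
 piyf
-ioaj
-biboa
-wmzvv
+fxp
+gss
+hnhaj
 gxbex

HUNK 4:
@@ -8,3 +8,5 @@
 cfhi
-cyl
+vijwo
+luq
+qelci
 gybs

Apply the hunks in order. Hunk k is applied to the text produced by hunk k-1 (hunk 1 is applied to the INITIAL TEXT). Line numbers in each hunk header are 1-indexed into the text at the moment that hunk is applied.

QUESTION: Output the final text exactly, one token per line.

Answer: piyf
fxp
gss
hnhaj
gxbex
jnrkh
htnt
cfhi
vijwo
luq
qelci
gybs
drwl

Derivation:
Hunk 1: at line 6 remove [mgds,pzr,kvu] add [htnt,fcgk] -> 11 lines: piyf ioaj biboa wmzvv gxbex jnrkh htnt fcgk bph gybs drwl
Hunk 2: at line 6 remove [fcgk,bph] add [cfhi,cyl] -> 11 lines: piyf ioaj biboa wmzvv gxbex jnrkh htnt cfhi cyl gybs drwl
Hunk 3: at line 1 remove [ioaj,biboa,wmzvv] add [fxp,gss,hnhaj] -> 11 lines: piyf fxp gss hnhaj gxbex jnrkh htnt cfhi cyl gybs drwl
Hunk 4: at line 8 remove [cyl] add [vijwo,luq,qelci] -> 13 lines: piyf fxp gss hnhaj gxbex jnrkh htnt cfhi vijwo luq qelci gybs drwl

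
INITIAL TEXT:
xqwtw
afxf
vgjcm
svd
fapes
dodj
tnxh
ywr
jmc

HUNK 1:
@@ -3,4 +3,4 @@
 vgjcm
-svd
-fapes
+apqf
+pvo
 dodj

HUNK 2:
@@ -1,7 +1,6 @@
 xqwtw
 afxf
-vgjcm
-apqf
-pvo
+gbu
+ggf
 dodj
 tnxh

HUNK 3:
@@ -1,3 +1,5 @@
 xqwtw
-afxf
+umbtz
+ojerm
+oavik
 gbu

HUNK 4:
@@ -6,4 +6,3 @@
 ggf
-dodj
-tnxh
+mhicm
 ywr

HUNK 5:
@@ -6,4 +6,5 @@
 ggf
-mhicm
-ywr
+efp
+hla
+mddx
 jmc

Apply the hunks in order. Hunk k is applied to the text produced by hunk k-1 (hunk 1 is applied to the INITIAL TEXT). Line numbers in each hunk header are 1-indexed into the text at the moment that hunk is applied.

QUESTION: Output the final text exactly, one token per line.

Answer: xqwtw
umbtz
ojerm
oavik
gbu
ggf
efp
hla
mddx
jmc

Derivation:
Hunk 1: at line 3 remove [svd,fapes] add [apqf,pvo] -> 9 lines: xqwtw afxf vgjcm apqf pvo dodj tnxh ywr jmc
Hunk 2: at line 1 remove [vgjcm,apqf,pvo] add [gbu,ggf] -> 8 lines: xqwtw afxf gbu ggf dodj tnxh ywr jmc
Hunk 3: at line 1 remove [afxf] add [umbtz,ojerm,oavik] -> 10 lines: xqwtw umbtz ojerm oavik gbu ggf dodj tnxh ywr jmc
Hunk 4: at line 6 remove [dodj,tnxh] add [mhicm] -> 9 lines: xqwtw umbtz ojerm oavik gbu ggf mhicm ywr jmc
Hunk 5: at line 6 remove [mhicm,ywr] add [efp,hla,mddx] -> 10 lines: xqwtw umbtz ojerm oavik gbu ggf efp hla mddx jmc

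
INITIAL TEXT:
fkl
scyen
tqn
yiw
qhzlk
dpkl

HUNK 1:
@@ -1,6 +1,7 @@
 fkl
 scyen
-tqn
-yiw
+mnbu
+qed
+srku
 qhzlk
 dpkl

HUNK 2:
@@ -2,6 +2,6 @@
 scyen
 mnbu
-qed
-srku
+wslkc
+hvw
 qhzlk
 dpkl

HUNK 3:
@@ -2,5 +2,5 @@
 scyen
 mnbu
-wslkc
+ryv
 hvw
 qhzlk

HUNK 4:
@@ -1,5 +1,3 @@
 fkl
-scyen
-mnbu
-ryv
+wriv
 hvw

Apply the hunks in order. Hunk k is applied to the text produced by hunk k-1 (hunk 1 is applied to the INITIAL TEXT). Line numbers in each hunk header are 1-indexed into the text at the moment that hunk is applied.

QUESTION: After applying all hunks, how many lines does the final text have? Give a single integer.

Hunk 1: at line 1 remove [tqn,yiw] add [mnbu,qed,srku] -> 7 lines: fkl scyen mnbu qed srku qhzlk dpkl
Hunk 2: at line 2 remove [qed,srku] add [wslkc,hvw] -> 7 lines: fkl scyen mnbu wslkc hvw qhzlk dpkl
Hunk 3: at line 2 remove [wslkc] add [ryv] -> 7 lines: fkl scyen mnbu ryv hvw qhzlk dpkl
Hunk 4: at line 1 remove [scyen,mnbu,ryv] add [wriv] -> 5 lines: fkl wriv hvw qhzlk dpkl
Final line count: 5

Answer: 5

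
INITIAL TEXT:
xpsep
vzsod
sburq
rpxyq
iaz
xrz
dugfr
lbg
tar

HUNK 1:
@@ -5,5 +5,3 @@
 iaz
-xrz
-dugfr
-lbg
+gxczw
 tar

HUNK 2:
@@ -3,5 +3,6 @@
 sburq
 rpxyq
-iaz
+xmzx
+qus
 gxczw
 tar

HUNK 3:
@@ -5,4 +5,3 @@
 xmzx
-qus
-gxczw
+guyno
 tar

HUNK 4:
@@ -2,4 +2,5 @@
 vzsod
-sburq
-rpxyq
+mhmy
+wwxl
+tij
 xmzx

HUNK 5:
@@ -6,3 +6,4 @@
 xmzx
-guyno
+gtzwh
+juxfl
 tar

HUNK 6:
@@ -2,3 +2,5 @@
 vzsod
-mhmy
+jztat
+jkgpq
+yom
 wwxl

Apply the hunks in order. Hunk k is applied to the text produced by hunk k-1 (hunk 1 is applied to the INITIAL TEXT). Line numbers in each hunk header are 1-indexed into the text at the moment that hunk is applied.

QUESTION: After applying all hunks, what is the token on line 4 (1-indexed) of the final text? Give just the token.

Answer: jkgpq

Derivation:
Hunk 1: at line 5 remove [xrz,dugfr,lbg] add [gxczw] -> 7 lines: xpsep vzsod sburq rpxyq iaz gxczw tar
Hunk 2: at line 3 remove [iaz] add [xmzx,qus] -> 8 lines: xpsep vzsod sburq rpxyq xmzx qus gxczw tar
Hunk 3: at line 5 remove [qus,gxczw] add [guyno] -> 7 lines: xpsep vzsod sburq rpxyq xmzx guyno tar
Hunk 4: at line 2 remove [sburq,rpxyq] add [mhmy,wwxl,tij] -> 8 lines: xpsep vzsod mhmy wwxl tij xmzx guyno tar
Hunk 5: at line 6 remove [guyno] add [gtzwh,juxfl] -> 9 lines: xpsep vzsod mhmy wwxl tij xmzx gtzwh juxfl tar
Hunk 6: at line 2 remove [mhmy] add [jztat,jkgpq,yom] -> 11 lines: xpsep vzsod jztat jkgpq yom wwxl tij xmzx gtzwh juxfl tar
Final line 4: jkgpq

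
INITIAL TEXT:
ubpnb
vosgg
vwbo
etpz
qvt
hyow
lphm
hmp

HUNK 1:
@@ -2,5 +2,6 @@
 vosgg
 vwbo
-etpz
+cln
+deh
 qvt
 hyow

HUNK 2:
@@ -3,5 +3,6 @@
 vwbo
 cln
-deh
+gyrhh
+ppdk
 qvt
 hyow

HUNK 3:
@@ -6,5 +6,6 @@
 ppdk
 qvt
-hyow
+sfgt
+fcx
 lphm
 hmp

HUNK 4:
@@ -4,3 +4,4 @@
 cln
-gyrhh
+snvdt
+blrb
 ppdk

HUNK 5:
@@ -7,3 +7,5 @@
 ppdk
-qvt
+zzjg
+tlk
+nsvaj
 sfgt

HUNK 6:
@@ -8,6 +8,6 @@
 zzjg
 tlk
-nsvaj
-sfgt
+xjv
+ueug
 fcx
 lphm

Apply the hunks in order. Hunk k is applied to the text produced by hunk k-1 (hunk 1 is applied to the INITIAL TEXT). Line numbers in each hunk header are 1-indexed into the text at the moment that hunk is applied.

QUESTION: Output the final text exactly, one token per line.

Hunk 1: at line 2 remove [etpz] add [cln,deh] -> 9 lines: ubpnb vosgg vwbo cln deh qvt hyow lphm hmp
Hunk 2: at line 3 remove [deh] add [gyrhh,ppdk] -> 10 lines: ubpnb vosgg vwbo cln gyrhh ppdk qvt hyow lphm hmp
Hunk 3: at line 6 remove [hyow] add [sfgt,fcx] -> 11 lines: ubpnb vosgg vwbo cln gyrhh ppdk qvt sfgt fcx lphm hmp
Hunk 4: at line 4 remove [gyrhh] add [snvdt,blrb] -> 12 lines: ubpnb vosgg vwbo cln snvdt blrb ppdk qvt sfgt fcx lphm hmp
Hunk 5: at line 7 remove [qvt] add [zzjg,tlk,nsvaj] -> 14 lines: ubpnb vosgg vwbo cln snvdt blrb ppdk zzjg tlk nsvaj sfgt fcx lphm hmp
Hunk 6: at line 8 remove [nsvaj,sfgt] add [xjv,ueug] -> 14 lines: ubpnb vosgg vwbo cln snvdt blrb ppdk zzjg tlk xjv ueug fcx lphm hmp

Answer: ubpnb
vosgg
vwbo
cln
snvdt
blrb
ppdk
zzjg
tlk
xjv
ueug
fcx
lphm
hmp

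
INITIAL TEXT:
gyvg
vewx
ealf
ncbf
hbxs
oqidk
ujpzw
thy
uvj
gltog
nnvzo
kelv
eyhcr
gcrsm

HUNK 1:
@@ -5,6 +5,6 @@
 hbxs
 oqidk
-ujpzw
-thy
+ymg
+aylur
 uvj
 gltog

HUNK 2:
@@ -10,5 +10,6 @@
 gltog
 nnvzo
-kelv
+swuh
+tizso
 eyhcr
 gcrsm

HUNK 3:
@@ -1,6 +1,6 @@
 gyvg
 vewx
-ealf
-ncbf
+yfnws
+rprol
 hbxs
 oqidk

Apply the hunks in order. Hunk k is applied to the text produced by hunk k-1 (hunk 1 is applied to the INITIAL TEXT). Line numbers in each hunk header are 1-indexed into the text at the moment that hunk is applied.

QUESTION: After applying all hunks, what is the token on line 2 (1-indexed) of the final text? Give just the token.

Answer: vewx

Derivation:
Hunk 1: at line 5 remove [ujpzw,thy] add [ymg,aylur] -> 14 lines: gyvg vewx ealf ncbf hbxs oqidk ymg aylur uvj gltog nnvzo kelv eyhcr gcrsm
Hunk 2: at line 10 remove [kelv] add [swuh,tizso] -> 15 lines: gyvg vewx ealf ncbf hbxs oqidk ymg aylur uvj gltog nnvzo swuh tizso eyhcr gcrsm
Hunk 3: at line 1 remove [ealf,ncbf] add [yfnws,rprol] -> 15 lines: gyvg vewx yfnws rprol hbxs oqidk ymg aylur uvj gltog nnvzo swuh tizso eyhcr gcrsm
Final line 2: vewx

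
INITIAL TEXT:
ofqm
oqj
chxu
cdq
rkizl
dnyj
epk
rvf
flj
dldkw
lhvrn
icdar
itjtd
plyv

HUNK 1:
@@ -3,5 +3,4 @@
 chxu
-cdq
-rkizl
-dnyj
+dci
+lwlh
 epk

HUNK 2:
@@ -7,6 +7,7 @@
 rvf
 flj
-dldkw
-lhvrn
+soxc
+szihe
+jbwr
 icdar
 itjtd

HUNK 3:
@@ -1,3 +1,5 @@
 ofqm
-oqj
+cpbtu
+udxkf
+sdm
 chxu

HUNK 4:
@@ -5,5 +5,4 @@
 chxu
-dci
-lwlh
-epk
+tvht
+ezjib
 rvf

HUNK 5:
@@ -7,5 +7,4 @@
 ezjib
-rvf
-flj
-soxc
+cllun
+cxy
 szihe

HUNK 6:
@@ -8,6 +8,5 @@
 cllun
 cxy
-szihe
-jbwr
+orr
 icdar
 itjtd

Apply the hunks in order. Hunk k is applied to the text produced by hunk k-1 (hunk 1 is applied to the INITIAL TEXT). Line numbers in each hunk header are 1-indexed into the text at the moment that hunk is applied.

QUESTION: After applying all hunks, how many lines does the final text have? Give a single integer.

Answer: 13

Derivation:
Hunk 1: at line 3 remove [cdq,rkizl,dnyj] add [dci,lwlh] -> 13 lines: ofqm oqj chxu dci lwlh epk rvf flj dldkw lhvrn icdar itjtd plyv
Hunk 2: at line 7 remove [dldkw,lhvrn] add [soxc,szihe,jbwr] -> 14 lines: ofqm oqj chxu dci lwlh epk rvf flj soxc szihe jbwr icdar itjtd plyv
Hunk 3: at line 1 remove [oqj] add [cpbtu,udxkf,sdm] -> 16 lines: ofqm cpbtu udxkf sdm chxu dci lwlh epk rvf flj soxc szihe jbwr icdar itjtd plyv
Hunk 4: at line 5 remove [dci,lwlh,epk] add [tvht,ezjib] -> 15 lines: ofqm cpbtu udxkf sdm chxu tvht ezjib rvf flj soxc szihe jbwr icdar itjtd plyv
Hunk 5: at line 7 remove [rvf,flj,soxc] add [cllun,cxy] -> 14 lines: ofqm cpbtu udxkf sdm chxu tvht ezjib cllun cxy szihe jbwr icdar itjtd plyv
Hunk 6: at line 8 remove [szihe,jbwr] add [orr] -> 13 lines: ofqm cpbtu udxkf sdm chxu tvht ezjib cllun cxy orr icdar itjtd plyv
Final line count: 13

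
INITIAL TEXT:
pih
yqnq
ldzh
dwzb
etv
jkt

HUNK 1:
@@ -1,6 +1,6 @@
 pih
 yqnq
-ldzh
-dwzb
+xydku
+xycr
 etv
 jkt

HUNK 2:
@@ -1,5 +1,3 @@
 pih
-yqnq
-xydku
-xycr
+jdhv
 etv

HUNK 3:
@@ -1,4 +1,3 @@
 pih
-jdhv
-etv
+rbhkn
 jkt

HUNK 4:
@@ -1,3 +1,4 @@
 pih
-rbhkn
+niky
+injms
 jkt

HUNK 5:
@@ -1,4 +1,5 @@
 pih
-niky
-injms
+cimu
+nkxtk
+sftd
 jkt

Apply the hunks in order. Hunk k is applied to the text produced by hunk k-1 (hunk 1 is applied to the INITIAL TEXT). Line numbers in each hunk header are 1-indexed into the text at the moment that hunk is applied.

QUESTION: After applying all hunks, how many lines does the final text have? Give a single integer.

Answer: 5

Derivation:
Hunk 1: at line 1 remove [ldzh,dwzb] add [xydku,xycr] -> 6 lines: pih yqnq xydku xycr etv jkt
Hunk 2: at line 1 remove [yqnq,xydku,xycr] add [jdhv] -> 4 lines: pih jdhv etv jkt
Hunk 3: at line 1 remove [jdhv,etv] add [rbhkn] -> 3 lines: pih rbhkn jkt
Hunk 4: at line 1 remove [rbhkn] add [niky,injms] -> 4 lines: pih niky injms jkt
Hunk 5: at line 1 remove [niky,injms] add [cimu,nkxtk,sftd] -> 5 lines: pih cimu nkxtk sftd jkt
Final line count: 5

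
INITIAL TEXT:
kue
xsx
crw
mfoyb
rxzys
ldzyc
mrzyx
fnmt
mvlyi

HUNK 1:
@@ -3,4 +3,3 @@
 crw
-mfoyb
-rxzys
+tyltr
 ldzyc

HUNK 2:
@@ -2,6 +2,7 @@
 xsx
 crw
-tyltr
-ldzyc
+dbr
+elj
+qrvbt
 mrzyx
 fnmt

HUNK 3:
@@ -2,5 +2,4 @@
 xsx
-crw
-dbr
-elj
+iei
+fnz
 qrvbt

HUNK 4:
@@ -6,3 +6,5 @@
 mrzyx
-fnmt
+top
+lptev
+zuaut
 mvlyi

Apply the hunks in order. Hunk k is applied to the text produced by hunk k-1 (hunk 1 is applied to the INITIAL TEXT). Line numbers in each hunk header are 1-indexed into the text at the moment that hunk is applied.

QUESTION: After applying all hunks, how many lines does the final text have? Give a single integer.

Hunk 1: at line 3 remove [mfoyb,rxzys] add [tyltr] -> 8 lines: kue xsx crw tyltr ldzyc mrzyx fnmt mvlyi
Hunk 2: at line 2 remove [tyltr,ldzyc] add [dbr,elj,qrvbt] -> 9 lines: kue xsx crw dbr elj qrvbt mrzyx fnmt mvlyi
Hunk 3: at line 2 remove [crw,dbr,elj] add [iei,fnz] -> 8 lines: kue xsx iei fnz qrvbt mrzyx fnmt mvlyi
Hunk 4: at line 6 remove [fnmt] add [top,lptev,zuaut] -> 10 lines: kue xsx iei fnz qrvbt mrzyx top lptev zuaut mvlyi
Final line count: 10

Answer: 10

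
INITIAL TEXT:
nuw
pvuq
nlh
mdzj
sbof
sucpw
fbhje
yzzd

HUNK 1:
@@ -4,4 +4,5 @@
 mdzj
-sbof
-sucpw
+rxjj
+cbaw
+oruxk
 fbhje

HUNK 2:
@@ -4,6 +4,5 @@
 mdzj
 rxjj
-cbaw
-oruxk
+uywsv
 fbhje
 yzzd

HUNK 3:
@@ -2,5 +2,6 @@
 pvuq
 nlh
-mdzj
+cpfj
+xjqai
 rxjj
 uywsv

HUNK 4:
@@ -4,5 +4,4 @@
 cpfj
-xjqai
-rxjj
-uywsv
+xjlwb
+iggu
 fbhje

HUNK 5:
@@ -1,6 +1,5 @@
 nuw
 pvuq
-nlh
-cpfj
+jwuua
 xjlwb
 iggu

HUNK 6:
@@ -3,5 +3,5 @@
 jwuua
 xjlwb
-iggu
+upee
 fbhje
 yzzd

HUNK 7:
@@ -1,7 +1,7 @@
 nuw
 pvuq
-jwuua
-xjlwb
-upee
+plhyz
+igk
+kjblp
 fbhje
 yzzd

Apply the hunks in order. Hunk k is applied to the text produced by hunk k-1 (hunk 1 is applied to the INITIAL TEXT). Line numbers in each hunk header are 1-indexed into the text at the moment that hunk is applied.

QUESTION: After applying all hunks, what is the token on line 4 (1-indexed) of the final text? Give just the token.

Hunk 1: at line 4 remove [sbof,sucpw] add [rxjj,cbaw,oruxk] -> 9 lines: nuw pvuq nlh mdzj rxjj cbaw oruxk fbhje yzzd
Hunk 2: at line 4 remove [cbaw,oruxk] add [uywsv] -> 8 lines: nuw pvuq nlh mdzj rxjj uywsv fbhje yzzd
Hunk 3: at line 2 remove [mdzj] add [cpfj,xjqai] -> 9 lines: nuw pvuq nlh cpfj xjqai rxjj uywsv fbhje yzzd
Hunk 4: at line 4 remove [xjqai,rxjj,uywsv] add [xjlwb,iggu] -> 8 lines: nuw pvuq nlh cpfj xjlwb iggu fbhje yzzd
Hunk 5: at line 1 remove [nlh,cpfj] add [jwuua] -> 7 lines: nuw pvuq jwuua xjlwb iggu fbhje yzzd
Hunk 6: at line 3 remove [iggu] add [upee] -> 7 lines: nuw pvuq jwuua xjlwb upee fbhje yzzd
Hunk 7: at line 1 remove [jwuua,xjlwb,upee] add [plhyz,igk,kjblp] -> 7 lines: nuw pvuq plhyz igk kjblp fbhje yzzd
Final line 4: igk

Answer: igk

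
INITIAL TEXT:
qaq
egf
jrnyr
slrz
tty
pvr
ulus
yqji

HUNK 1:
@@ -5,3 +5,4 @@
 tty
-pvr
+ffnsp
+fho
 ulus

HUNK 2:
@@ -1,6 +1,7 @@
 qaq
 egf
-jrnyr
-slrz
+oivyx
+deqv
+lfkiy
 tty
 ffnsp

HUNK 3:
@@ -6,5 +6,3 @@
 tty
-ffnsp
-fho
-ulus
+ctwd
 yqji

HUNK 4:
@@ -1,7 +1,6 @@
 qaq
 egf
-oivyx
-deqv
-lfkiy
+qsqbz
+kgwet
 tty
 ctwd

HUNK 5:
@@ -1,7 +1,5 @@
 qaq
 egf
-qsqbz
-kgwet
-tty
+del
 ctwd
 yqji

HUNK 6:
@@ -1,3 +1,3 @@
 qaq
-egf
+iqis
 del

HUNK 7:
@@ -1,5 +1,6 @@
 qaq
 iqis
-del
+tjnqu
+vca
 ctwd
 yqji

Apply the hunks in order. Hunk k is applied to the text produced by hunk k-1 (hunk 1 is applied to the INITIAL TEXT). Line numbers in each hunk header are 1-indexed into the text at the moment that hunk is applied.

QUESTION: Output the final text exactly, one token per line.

Answer: qaq
iqis
tjnqu
vca
ctwd
yqji

Derivation:
Hunk 1: at line 5 remove [pvr] add [ffnsp,fho] -> 9 lines: qaq egf jrnyr slrz tty ffnsp fho ulus yqji
Hunk 2: at line 1 remove [jrnyr,slrz] add [oivyx,deqv,lfkiy] -> 10 lines: qaq egf oivyx deqv lfkiy tty ffnsp fho ulus yqji
Hunk 3: at line 6 remove [ffnsp,fho,ulus] add [ctwd] -> 8 lines: qaq egf oivyx deqv lfkiy tty ctwd yqji
Hunk 4: at line 1 remove [oivyx,deqv,lfkiy] add [qsqbz,kgwet] -> 7 lines: qaq egf qsqbz kgwet tty ctwd yqji
Hunk 5: at line 1 remove [qsqbz,kgwet,tty] add [del] -> 5 lines: qaq egf del ctwd yqji
Hunk 6: at line 1 remove [egf] add [iqis] -> 5 lines: qaq iqis del ctwd yqji
Hunk 7: at line 1 remove [del] add [tjnqu,vca] -> 6 lines: qaq iqis tjnqu vca ctwd yqji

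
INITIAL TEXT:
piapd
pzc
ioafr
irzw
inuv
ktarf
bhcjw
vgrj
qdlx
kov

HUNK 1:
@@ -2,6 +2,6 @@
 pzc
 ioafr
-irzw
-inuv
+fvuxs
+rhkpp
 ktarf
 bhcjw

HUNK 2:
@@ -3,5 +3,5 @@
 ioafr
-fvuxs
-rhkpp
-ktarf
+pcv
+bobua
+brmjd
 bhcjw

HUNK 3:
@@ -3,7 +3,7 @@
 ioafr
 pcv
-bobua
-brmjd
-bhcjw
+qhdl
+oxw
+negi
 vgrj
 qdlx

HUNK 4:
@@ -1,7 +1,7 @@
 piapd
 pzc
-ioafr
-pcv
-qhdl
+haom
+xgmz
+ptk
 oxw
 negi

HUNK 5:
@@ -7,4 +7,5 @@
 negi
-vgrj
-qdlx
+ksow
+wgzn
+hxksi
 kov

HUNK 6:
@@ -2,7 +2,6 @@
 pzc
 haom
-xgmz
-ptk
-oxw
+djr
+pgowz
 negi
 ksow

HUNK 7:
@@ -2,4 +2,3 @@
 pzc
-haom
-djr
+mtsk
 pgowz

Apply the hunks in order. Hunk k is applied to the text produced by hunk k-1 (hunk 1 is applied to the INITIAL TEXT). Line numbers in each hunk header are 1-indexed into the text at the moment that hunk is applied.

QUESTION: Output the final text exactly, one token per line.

Hunk 1: at line 2 remove [irzw,inuv] add [fvuxs,rhkpp] -> 10 lines: piapd pzc ioafr fvuxs rhkpp ktarf bhcjw vgrj qdlx kov
Hunk 2: at line 3 remove [fvuxs,rhkpp,ktarf] add [pcv,bobua,brmjd] -> 10 lines: piapd pzc ioafr pcv bobua brmjd bhcjw vgrj qdlx kov
Hunk 3: at line 3 remove [bobua,brmjd,bhcjw] add [qhdl,oxw,negi] -> 10 lines: piapd pzc ioafr pcv qhdl oxw negi vgrj qdlx kov
Hunk 4: at line 1 remove [ioafr,pcv,qhdl] add [haom,xgmz,ptk] -> 10 lines: piapd pzc haom xgmz ptk oxw negi vgrj qdlx kov
Hunk 5: at line 7 remove [vgrj,qdlx] add [ksow,wgzn,hxksi] -> 11 lines: piapd pzc haom xgmz ptk oxw negi ksow wgzn hxksi kov
Hunk 6: at line 2 remove [xgmz,ptk,oxw] add [djr,pgowz] -> 10 lines: piapd pzc haom djr pgowz negi ksow wgzn hxksi kov
Hunk 7: at line 2 remove [haom,djr] add [mtsk] -> 9 lines: piapd pzc mtsk pgowz negi ksow wgzn hxksi kov

Answer: piapd
pzc
mtsk
pgowz
negi
ksow
wgzn
hxksi
kov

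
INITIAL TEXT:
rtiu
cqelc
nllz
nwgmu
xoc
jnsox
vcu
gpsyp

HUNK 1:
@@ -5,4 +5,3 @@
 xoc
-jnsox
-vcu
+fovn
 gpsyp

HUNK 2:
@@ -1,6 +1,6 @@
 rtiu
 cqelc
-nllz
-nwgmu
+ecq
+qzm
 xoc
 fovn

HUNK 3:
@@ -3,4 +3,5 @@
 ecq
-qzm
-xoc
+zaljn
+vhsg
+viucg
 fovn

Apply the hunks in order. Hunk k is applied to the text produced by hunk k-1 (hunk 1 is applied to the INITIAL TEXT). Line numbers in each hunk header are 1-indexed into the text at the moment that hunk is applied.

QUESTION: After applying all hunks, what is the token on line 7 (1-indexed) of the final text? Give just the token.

Answer: fovn

Derivation:
Hunk 1: at line 5 remove [jnsox,vcu] add [fovn] -> 7 lines: rtiu cqelc nllz nwgmu xoc fovn gpsyp
Hunk 2: at line 1 remove [nllz,nwgmu] add [ecq,qzm] -> 7 lines: rtiu cqelc ecq qzm xoc fovn gpsyp
Hunk 3: at line 3 remove [qzm,xoc] add [zaljn,vhsg,viucg] -> 8 lines: rtiu cqelc ecq zaljn vhsg viucg fovn gpsyp
Final line 7: fovn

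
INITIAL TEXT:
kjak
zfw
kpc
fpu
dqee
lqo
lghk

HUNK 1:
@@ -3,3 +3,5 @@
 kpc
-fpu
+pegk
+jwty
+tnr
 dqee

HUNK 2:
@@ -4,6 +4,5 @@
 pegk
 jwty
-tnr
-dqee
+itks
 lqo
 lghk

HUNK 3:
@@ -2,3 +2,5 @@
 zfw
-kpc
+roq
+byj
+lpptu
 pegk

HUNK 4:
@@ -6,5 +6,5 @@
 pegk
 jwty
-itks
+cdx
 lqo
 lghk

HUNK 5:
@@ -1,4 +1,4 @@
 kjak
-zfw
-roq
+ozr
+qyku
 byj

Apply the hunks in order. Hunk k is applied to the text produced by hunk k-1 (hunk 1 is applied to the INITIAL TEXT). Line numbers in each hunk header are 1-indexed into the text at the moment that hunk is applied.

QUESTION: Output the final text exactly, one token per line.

Hunk 1: at line 3 remove [fpu] add [pegk,jwty,tnr] -> 9 lines: kjak zfw kpc pegk jwty tnr dqee lqo lghk
Hunk 2: at line 4 remove [tnr,dqee] add [itks] -> 8 lines: kjak zfw kpc pegk jwty itks lqo lghk
Hunk 3: at line 2 remove [kpc] add [roq,byj,lpptu] -> 10 lines: kjak zfw roq byj lpptu pegk jwty itks lqo lghk
Hunk 4: at line 6 remove [itks] add [cdx] -> 10 lines: kjak zfw roq byj lpptu pegk jwty cdx lqo lghk
Hunk 5: at line 1 remove [zfw,roq] add [ozr,qyku] -> 10 lines: kjak ozr qyku byj lpptu pegk jwty cdx lqo lghk

Answer: kjak
ozr
qyku
byj
lpptu
pegk
jwty
cdx
lqo
lghk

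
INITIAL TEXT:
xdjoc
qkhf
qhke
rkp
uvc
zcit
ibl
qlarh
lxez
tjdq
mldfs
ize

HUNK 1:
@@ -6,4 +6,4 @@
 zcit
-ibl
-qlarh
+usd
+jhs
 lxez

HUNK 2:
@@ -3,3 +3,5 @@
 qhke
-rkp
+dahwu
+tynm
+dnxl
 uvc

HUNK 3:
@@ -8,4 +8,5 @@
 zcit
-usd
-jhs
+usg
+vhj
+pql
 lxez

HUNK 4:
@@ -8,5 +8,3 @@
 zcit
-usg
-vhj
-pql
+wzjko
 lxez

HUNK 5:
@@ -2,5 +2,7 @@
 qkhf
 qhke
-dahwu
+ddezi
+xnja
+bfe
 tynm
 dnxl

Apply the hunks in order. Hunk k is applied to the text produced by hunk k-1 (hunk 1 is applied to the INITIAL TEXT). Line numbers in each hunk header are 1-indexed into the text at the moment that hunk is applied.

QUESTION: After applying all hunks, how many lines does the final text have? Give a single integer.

Hunk 1: at line 6 remove [ibl,qlarh] add [usd,jhs] -> 12 lines: xdjoc qkhf qhke rkp uvc zcit usd jhs lxez tjdq mldfs ize
Hunk 2: at line 3 remove [rkp] add [dahwu,tynm,dnxl] -> 14 lines: xdjoc qkhf qhke dahwu tynm dnxl uvc zcit usd jhs lxez tjdq mldfs ize
Hunk 3: at line 8 remove [usd,jhs] add [usg,vhj,pql] -> 15 lines: xdjoc qkhf qhke dahwu tynm dnxl uvc zcit usg vhj pql lxez tjdq mldfs ize
Hunk 4: at line 8 remove [usg,vhj,pql] add [wzjko] -> 13 lines: xdjoc qkhf qhke dahwu tynm dnxl uvc zcit wzjko lxez tjdq mldfs ize
Hunk 5: at line 2 remove [dahwu] add [ddezi,xnja,bfe] -> 15 lines: xdjoc qkhf qhke ddezi xnja bfe tynm dnxl uvc zcit wzjko lxez tjdq mldfs ize
Final line count: 15

Answer: 15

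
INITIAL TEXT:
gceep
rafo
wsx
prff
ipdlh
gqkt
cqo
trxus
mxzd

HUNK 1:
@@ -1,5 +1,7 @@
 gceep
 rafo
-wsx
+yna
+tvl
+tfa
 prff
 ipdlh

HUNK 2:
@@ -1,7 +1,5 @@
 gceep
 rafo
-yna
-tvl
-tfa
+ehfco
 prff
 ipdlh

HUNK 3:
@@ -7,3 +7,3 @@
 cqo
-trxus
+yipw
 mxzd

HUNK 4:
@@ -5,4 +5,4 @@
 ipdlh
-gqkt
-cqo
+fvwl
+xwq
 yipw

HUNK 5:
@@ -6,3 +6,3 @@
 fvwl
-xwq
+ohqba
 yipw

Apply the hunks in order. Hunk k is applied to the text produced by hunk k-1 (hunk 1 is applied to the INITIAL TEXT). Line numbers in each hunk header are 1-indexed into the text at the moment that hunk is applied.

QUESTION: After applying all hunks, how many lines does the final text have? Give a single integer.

Hunk 1: at line 1 remove [wsx] add [yna,tvl,tfa] -> 11 lines: gceep rafo yna tvl tfa prff ipdlh gqkt cqo trxus mxzd
Hunk 2: at line 1 remove [yna,tvl,tfa] add [ehfco] -> 9 lines: gceep rafo ehfco prff ipdlh gqkt cqo trxus mxzd
Hunk 3: at line 7 remove [trxus] add [yipw] -> 9 lines: gceep rafo ehfco prff ipdlh gqkt cqo yipw mxzd
Hunk 4: at line 5 remove [gqkt,cqo] add [fvwl,xwq] -> 9 lines: gceep rafo ehfco prff ipdlh fvwl xwq yipw mxzd
Hunk 5: at line 6 remove [xwq] add [ohqba] -> 9 lines: gceep rafo ehfco prff ipdlh fvwl ohqba yipw mxzd
Final line count: 9

Answer: 9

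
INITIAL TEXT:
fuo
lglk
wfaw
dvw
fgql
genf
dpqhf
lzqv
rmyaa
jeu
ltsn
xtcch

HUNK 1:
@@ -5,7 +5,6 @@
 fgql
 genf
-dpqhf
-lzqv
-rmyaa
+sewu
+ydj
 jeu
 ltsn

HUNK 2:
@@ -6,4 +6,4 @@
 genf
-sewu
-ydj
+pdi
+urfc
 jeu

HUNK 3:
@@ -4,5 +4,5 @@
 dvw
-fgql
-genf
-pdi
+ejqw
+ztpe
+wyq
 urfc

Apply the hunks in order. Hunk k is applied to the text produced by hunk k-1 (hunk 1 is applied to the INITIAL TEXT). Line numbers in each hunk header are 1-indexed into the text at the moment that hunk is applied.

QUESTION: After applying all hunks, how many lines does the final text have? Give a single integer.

Hunk 1: at line 5 remove [dpqhf,lzqv,rmyaa] add [sewu,ydj] -> 11 lines: fuo lglk wfaw dvw fgql genf sewu ydj jeu ltsn xtcch
Hunk 2: at line 6 remove [sewu,ydj] add [pdi,urfc] -> 11 lines: fuo lglk wfaw dvw fgql genf pdi urfc jeu ltsn xtcch
Hunk 3: at line 4 remove [fgql,genf,pdi] add [ejqw,ztpe,wyq] -> 11 lines: fuo lglk wfaw dvw ejqw ztpe wyq urfc jeu ltsn xtcch
Final line count: 11

Answer: 11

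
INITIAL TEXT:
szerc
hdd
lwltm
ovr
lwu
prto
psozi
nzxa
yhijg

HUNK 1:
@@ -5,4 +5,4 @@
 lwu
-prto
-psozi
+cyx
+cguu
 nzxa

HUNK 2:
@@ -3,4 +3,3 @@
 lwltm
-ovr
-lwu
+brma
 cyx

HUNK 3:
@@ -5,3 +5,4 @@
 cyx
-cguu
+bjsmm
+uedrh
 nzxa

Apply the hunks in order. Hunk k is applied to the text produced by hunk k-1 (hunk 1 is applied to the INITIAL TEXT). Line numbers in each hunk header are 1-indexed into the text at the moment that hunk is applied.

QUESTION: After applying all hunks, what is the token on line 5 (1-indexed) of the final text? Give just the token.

Answer: cyx

Derivation:
Hunk 1: at line 5 remove [prto,psozi] add [cyx,cguu] -> 9 lines: szerc hdd lwltm ovr lwu cyx cguu nzxa yhijg
Hunk 2: at line 3 remove [ovr,lwu] add [brma] -> 8 lines: szerc hdd lwltm brma cyx cguu nzxa yhijg
Hunk 3: at line 5 remove [cguu] add [bjsmm,uedrh] -> 9 lines: szerc hdd lwltm brma cyx bjsmm uedrh nzxa yhijg
Final line 5: cyx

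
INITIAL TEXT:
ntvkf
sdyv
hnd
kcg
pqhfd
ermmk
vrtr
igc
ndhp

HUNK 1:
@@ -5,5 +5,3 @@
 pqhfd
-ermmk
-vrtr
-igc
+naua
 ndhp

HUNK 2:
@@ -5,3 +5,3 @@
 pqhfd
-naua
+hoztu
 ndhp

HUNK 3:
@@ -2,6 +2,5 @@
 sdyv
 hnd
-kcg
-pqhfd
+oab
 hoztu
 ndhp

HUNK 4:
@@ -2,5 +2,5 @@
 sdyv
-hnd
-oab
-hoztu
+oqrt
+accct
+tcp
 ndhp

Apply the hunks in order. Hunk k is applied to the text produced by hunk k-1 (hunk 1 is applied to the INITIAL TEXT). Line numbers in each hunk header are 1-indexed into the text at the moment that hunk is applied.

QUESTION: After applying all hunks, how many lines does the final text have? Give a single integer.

Hunk 1: at line 5 remove [ermmk,vrtr,igc] add [naua] -> 7 lines: ntvkf sdyv hnd kcg pqhfd naua ndhp
Hunk 2: at line 5 remove [naua] add [hoztu] -> 7 lines: ntvkf sdyv hnd kcg pqhfd hoztu ndhp
Hunk 3: at line 2 remove [kcg,pqhfd] add [oab] -> 6 lines: ntvkf sdyv hnd oab hoztu ndhp
Hunk 4: at line 2 remove [hnd,oab,hoztu] add [oqrt,accct,tcp] -> 6 lines: ntvkf sdyv oqrt accct tcp ndhp
Final line count: 6

Answer: 6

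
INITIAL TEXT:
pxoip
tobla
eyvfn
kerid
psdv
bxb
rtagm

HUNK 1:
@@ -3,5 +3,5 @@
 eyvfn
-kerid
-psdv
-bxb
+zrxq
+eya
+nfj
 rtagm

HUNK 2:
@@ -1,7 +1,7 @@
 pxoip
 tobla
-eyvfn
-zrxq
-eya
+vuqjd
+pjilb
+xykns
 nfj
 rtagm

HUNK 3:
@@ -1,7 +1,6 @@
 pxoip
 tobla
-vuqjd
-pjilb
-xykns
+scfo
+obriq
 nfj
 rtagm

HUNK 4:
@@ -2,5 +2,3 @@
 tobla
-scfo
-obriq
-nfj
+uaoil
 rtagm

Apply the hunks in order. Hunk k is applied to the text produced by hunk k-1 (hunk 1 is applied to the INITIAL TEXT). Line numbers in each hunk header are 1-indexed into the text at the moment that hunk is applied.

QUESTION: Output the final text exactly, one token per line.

Answer: pxoip
tobla
uaoil
rtagm

Derivation:
Hunk 1: at line 3 remove [kerid,psdv,bxb] add [zrxq,eya,nfj] -> 7 lines: pxoip tobla eyvfn zrxq eya nfj rtagm
Hunk 2: at line 1 remove [eyvfn,zrxq,eya] add [vuqjd,pjilb,xykns] -> 7 lines: pxoip tobla vuqjd pjilb xykns nfj rtagm
Hunk 3: at line 1 remove [vuqjd,pjilb,xykns] add [scfo,obriq] -> 6 lines: pxoip tobla scfo obriq nfj rtagm
Hunk 4: at line 2 remove [scfo,obriq,nfj] add [uaoil] -> 4 lines: pxoip tobla uaoil rtagm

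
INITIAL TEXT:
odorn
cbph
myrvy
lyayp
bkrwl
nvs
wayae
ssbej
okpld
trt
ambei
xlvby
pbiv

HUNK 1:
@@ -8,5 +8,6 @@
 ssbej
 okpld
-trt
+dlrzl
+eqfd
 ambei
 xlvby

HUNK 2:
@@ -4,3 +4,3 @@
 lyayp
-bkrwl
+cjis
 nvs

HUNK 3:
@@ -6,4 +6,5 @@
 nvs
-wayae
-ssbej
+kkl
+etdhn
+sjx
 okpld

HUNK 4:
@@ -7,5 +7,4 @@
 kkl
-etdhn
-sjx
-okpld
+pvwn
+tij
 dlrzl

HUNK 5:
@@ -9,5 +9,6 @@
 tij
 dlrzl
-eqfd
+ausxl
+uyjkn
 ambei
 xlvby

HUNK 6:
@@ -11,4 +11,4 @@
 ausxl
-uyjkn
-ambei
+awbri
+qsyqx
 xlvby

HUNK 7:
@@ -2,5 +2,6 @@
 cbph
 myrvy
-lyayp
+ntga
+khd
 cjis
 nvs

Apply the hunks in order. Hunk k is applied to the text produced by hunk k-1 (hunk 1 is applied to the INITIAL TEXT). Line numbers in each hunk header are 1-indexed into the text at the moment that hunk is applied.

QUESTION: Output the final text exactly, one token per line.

Answer: odorn
cbph
myrvy
ntga
khd
cjis
nvs
kkl
pvwn
tij
dlrzl
ausxl
awbri
qsyqx
xlvby
pbiv

Derivation:
Hunk 1: at line 8 remove [trt] add [dlrzl,eqfd] -> 14 lines: odorn cbph myrvy lyayp bkrwl nvs wayae ssbej okpld dlrzl eqfd ambei xlvby pbiv
Hunk 2: at line 4 remove [bkrwl] add [cjis] -> 14 lines: odorn cbph myrvy lyayp cjis nvs wayae ssbej okpld dlrzl eqfd ambei xlvby pbiv
Hunk 3: at line 6 remove [wayae,ssbej] add [kkl,etdhn,sjx] -> 15 lines: odorn cbph myrvy lyayp cjis nvs kkl etdhn sjx okpld dlrzl eqfd ambei xlvby pbiv
Hunk 4: at line 7 remove [etdhn,sjx,okpld] add [pvwn,tij] -> 14 lines: odorn cbph myrvy lyayp cjis nvs kkl pvwn tij dlrzl eqfd ambei xlvby pbiv
Hunk 5: at line 9 remove [eqfd] add [ausxl,uyjkn] -> 15 lines: odorn cbph myrvy lyayp cjis nvs kkl pvwn tij dlrzl ausxl uyjkn ambei xlvby pbiv
Hunk 6: at line 11 remove [uyjkn,ambei] add [awbri,qsyqx] -> 15 lines: odorn cbph myrvy lyayp cjis nvs kkl pvwn tij dlrzl ausxl awbri qsyqx xlvby pbiv
Hunk 7: at line 2 remove [lyayp] add [ntga,khd] -> 16 lines: odorn cbph myrvy ntga khd cjis nvs kkl pvwn tij dlrzl ausxl awbri qsyqx xlvby pbiv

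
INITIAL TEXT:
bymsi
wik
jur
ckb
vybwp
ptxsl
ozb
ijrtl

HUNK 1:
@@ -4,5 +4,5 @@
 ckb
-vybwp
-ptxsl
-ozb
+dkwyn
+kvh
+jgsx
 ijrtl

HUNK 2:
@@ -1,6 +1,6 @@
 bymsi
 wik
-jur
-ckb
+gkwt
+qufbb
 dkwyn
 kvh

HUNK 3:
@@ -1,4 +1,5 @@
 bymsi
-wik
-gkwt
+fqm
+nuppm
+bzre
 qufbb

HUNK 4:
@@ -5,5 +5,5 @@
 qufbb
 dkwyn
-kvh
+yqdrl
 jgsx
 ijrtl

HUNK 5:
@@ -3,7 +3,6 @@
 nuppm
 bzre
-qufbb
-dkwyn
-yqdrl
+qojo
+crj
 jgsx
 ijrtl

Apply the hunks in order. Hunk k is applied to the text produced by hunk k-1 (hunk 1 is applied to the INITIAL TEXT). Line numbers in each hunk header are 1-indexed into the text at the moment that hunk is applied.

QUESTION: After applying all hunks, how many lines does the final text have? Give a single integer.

Answer: 8

Derivation:
Hunk 1: at line 4 remove [vybwp,ptxsl,ozb] add [dkwyn,kvh,jgsx] -> 8 lines: bymsi wik jur ckb dkwyn kvh jgsx ijrtl
Hunk 2: at line 1 remove [jur,ckb] add [gkwt,qufbb] -> 8 lines: bymsi wik gkwt qufbb dkwyn kvh jgsx ijrtl
Hunk 3: at line 1 remove [wik,gkwt] add [fqm,nuppm,bzre] -> 9 lines: bymsi fqm nuppm bzre qufbb dkwyn kvh jgsx ijrtl
Hunk 4: at line 5 remove [kvh] add [yqdrl] -> 9 lines: bymsi fqm nuppm bzre qufbb dkwyn yqdrl jgsx ijrtl
Hunk 5: at line 3 remove [qufbb,dkwyn,yqdrl] add [qojo,crj] -> 8 lines: bymsi fqm nuppm bzre qojo crj jgsx ijrtl
Final line count: 8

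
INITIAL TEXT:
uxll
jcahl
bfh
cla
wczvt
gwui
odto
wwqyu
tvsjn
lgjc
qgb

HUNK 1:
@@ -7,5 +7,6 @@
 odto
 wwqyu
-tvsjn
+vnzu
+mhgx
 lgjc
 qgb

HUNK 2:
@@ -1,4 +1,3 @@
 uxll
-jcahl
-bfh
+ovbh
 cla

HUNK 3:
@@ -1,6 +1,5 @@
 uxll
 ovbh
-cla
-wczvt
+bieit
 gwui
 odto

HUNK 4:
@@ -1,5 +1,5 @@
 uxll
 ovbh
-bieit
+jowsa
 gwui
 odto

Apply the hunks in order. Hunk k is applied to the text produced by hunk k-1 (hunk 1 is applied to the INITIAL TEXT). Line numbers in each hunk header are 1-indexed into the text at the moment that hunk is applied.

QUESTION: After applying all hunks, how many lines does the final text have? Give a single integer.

Answer: 10

Derivation:
Hunk 1: at line 7 remove [tvsjn] add [vnzu,mhgx] -> 12 lines: uxll jcahl bfh cla wczvt gwui odto wwqyu vnzu mhgx lgjc qgb
Hunk 2: at line 1 remove [jcahl,bfh] add [ovbh] -> 11 lines: uxll ovbh cla wczvt gwui odto wwqyu vnzu mhgx lgjc qgb
Hunk 3: at line 1 remove [cla,wczvt] add [bieit] -> 10 lines: uxll ovbh bieit gwui odto wwqyu vnzu mhgx lgjc qgb
Hunk 4: at line 1 remove [bieit] add [jowsa] -> 10 lines: uxll ovbh jowsa gwui odto wwqyu vnzu mhgx lgjc qgb
Final line count: 10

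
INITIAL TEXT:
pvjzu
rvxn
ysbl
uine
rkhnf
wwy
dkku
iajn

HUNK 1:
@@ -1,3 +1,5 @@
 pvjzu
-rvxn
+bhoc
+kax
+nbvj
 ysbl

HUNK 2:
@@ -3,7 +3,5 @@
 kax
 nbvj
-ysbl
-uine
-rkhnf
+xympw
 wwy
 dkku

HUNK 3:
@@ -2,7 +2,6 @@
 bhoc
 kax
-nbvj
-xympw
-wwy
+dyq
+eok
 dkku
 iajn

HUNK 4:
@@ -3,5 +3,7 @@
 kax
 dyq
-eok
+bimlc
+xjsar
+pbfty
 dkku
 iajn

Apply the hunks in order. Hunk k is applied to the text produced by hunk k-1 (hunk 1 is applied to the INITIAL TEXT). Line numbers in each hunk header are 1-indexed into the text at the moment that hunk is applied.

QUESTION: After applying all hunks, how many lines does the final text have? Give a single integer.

Answer: 9

Derivation:
Hunk 1: at line 1 remove [rvxn] add [bhoc,kax,nbvj] -> 10 lines: pvjzu bhoc kax nbvj ysbl uine rkhnf wwy dkku iajn
Hunk 2: at line 3 remove [ysbl,uine,rkhnf] add [xympw] -> 8 lines: pvjzu bhoc kax nbvj xympw wwy dkku iajn
Hunk 3: at line 2 remove [nbvj,xympw,wwy] add [dyq,eok] -> 7 lines: pvjzu bhoc kax dyq eok dkku iajn
Hunk 4: at line 3 remove [eok] add [bimlc,xjsar,pbfty] -> 9 lines: pvjzu bhoc kax dyq bimlc xjsar pbfty dkku iajn
Final line count: 9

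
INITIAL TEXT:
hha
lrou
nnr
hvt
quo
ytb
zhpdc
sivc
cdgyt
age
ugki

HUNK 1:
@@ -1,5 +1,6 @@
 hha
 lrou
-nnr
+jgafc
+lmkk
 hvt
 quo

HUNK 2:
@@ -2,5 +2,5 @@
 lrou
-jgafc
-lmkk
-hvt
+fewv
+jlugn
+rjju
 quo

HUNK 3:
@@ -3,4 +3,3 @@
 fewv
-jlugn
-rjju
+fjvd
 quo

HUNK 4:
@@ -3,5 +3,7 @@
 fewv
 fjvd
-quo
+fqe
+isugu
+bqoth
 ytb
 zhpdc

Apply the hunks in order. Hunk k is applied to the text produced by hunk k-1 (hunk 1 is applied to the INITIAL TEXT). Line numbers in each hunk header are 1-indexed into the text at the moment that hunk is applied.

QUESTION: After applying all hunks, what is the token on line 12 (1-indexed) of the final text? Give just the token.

Hunk 1: at line 1 remove [nnr] add [jgafc,lmkk] -> 12 lines: hha lrou jgafc lmkk hvt quo ytb zhpdc sivc cdgyt age ugki
Hunk 2: at line 2 remove [jgafc,lmkk,hvt] add [fewv,jlugn,rjju] -> 12 lines: hha lrou fewv jlugn rjju quo ytb zhpdc sivc cdgyt age ugki
Hunk 3: at line 3 remove [jlugn,rjju] add [fjvd] -> 11 lines: hha lrou fewv fjvd quo ytb zhpdc sivc cdgyt age ugki
Hunk 4: at line 3 remove [quo] add [fqe,isugu,bqoth] -> 13 lines: hha lrou fewv fjvd fqe isugu bqoth ytb zhpdc sivc cdgyt age ugki
Final line 12: age

Answer: age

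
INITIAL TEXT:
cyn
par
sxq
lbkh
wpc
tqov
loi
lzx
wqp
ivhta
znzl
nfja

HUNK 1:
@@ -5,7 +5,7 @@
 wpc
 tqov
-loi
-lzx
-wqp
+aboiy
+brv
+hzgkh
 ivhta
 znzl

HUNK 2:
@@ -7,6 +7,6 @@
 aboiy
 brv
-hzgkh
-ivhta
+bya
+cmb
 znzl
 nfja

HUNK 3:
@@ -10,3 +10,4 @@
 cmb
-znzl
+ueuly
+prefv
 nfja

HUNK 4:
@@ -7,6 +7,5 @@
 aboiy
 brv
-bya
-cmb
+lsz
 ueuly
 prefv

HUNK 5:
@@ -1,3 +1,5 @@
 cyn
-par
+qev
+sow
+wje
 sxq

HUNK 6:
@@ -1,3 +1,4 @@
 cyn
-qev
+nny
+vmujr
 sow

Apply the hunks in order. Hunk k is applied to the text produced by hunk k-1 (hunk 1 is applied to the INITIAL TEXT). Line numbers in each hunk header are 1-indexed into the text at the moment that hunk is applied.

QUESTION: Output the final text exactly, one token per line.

Answer: cyn
nny
vmujr
sow
wje
sxq
lbkh
wpc
tqov
aboiy
brv
lsz
ueuly
prefv
nfja

Derivation:
Hunk 1: at line 5 remove [loi,lzx,wqp] add [aboiy,brv,hzgkh] -> 12 lines: cyn par sxq lbkh wpc tqov aboiy brv hzgkh ivhta znzl nfja
Hunk 2: at line 7 remove [hzgkh,ivhta] add [bya,cmb] -> 12 lines: cyn par sxq lbkh wpc tqov aboiy brv bya cmb znzl nfja
Hunk 3: at line 10 remove [znzl] add [ueuly,prefv] -> 13 lines: cyn par sxq lbkh wpc tqov aboiy brv bya cmb ueuly prefv nfja
Hunk 4: at line 7 remove [bya,cmb] add [lsz] -> 12 lines: cyn par sxq lbkh wpc tqov aboiy brv lsz ueuly prefv nfja
Hunk 5: at line 1 remove [par] add [qev,sow,wje] -> 14 lines: cyn qev sow wje sxq lbkh wpc tqov aboiy brv lsz ueuly prefv nfja
Hunk 6: at line 1 remove [qev] add [nny,vmujr] -> 15 lines: cyn nny vmujr sow wje sxq lbkh wpc tqov aboiy brv lsz ueuly prefv nfja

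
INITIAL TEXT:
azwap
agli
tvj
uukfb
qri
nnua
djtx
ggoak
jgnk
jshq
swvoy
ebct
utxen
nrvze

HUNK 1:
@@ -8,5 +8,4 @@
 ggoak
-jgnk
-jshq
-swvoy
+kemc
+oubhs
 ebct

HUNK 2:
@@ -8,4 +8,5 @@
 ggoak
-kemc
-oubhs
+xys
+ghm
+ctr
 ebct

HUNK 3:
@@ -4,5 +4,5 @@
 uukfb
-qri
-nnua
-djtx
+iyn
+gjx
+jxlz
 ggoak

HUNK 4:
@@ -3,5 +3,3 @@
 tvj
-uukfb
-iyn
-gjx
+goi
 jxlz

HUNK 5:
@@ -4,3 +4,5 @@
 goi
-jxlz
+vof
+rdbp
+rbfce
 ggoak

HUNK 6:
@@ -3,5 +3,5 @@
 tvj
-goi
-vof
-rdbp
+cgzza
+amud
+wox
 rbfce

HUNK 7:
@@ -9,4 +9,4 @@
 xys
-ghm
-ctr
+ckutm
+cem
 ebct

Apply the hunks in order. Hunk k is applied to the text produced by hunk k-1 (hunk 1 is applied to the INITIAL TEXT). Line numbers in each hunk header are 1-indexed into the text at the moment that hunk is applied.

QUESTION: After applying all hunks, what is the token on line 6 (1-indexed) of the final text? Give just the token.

Hunk 1: at line 8 remove [jgnk,jshq,swvoy] add [kemc,oubhs] -> 13 lines: azwap agli tvj uukfb qri nnua djtx ggoak kemc oubhs ebct utxen nrvze
Hunk 2: at line 8 remove [kemc,oubhs] add [xys,ghm,ctr] -> 14 lines: azwap agli tvj uukfb qri nnua djtx ggoak xys ghm ctr ebct utxen nrvze
Hunk 3: at line 4 remove [qri,nnua,djtx] add [iyn,gjx,jxlz] -> 14 lines: azwap agli tvj uukfb iyn gjx jxlz ggoak xys ghm ctr ebct utxen nrvze
Hunk 4: at line 3 remove [uukfb,iyn,gjx] add [goi] -> 12 lines: azwap agli tvj goi jxlz ggoak xys ghm ctr ebct utxen nrvze
Hunk 5: at line 4 remove [jxlz] add [vof,rdbp,rbfce] -> 14 lines: azwap agli tvj goi vof rdbp rbfce ggoak xys ghm ctr ebct utxen nrvze
Hunk 6: at line 3 remove [goi,vof,rdbp] add [cgzza,amud,wox] -> 14 lines: azwap agli tvj cgzza amud wox rbfce ggoak xys ghm ctr ebct utxen nrvze
Hunk 7: at line 9 remove [ghm,ctr] add [ckutm,cem] -> 14 lines: azwap agli tvj cgzza amud wox rbfce ggoak xys ckutm cem ebct utxen nrvze
Final line 6: wox

Answer: wox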